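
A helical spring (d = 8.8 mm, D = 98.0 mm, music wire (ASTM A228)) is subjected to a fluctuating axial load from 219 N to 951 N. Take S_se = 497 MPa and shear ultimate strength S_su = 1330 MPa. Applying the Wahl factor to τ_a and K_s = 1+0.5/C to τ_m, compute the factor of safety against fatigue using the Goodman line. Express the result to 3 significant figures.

C = D/d = 98.0/8.8 = 11.1364; K_W = (4C−1)/(4C−4)+0.615/C = 1.1292; K_s = 1+0.5/C = 1.0449
F_a = (F_max−F_min)/2 = 366 N; F_m = (F_max+F_min)/2 = 585 N
τ_a = K_W·8F_aD/(πd³) = 1.1292 × 134.03 = 151.35 MPa
τ_m = K_s·8F_mD/(πd³) = 1.0449 × 214.23 = 223.85 MPa
Goodman: 1/n_f = τ_a/S_se + τ_m/S_su = 151.35/497 + 223.85/1330 = 0.30452 + 0.16830 = 0.47283
n_f = 1/0.47283 = 2.115

2.11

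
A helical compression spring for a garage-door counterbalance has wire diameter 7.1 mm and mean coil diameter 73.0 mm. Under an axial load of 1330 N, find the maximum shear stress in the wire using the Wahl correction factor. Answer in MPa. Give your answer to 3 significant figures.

Spring index C = D/d = 73.0/7.1 = 10.2817
K_W = (4C−1)/(4C−4) + 0.615/C = 40.127/37.127 + 0.0598 = 1.1406
τ₀ = 8FD/(πd³) = 8·1330·73.0/(π·7.1³) = 776720/1124.4 = 690.78 MPa
τ_max = K·τ₀ = 1.1406 × 690.78 = 787.92 MPa

788 MPa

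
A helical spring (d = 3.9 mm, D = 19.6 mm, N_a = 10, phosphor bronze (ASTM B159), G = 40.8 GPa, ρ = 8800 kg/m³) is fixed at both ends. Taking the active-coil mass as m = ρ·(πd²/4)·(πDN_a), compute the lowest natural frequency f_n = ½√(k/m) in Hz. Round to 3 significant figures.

246 Hz

k = Gd⁴/(8D³N_a) = (40.8×10³)(3.9⁴)/(8·19.6³·10) = 15.67 N/mm = 15670 N/m
Wire length L = πDN_a = π·19.6·10 = 615.75 mm
m = ρ·(πd²/4)·L = 8800 × 11.946×10⁻⁶ m² × 0.61575 m = 0.06473 kg
f_n = ½√(k/m) = 0.5·√(15670/0.06473) = 0.5·√(2.4208e+05) = 246.01 Hz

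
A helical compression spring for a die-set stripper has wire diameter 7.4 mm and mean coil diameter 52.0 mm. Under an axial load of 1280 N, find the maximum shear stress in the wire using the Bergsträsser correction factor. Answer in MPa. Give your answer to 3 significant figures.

502 MPa

Spring index C = D/d = 52.0/7.4 = 7.0270
K_B = (4C+2)/(4C−3) = 30.108/25.108 = 1.1991
τ₀ = 8FD/(πd³) = 8·1280·52.0/(π·7.4³) = 532480/1273 = 418.27 MPa
τ_max = K·τ₀ = 1.1991 × 418.27 = 501.57 MPa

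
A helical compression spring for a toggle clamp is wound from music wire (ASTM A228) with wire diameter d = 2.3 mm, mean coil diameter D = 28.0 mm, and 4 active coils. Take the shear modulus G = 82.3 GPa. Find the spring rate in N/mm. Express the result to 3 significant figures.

3.28 N/mm

k = Gd⁴/(8D³N_a) = (82.3×10³ × 2.3⁴) / (8 × 28.0³ × 4)
  = 2.30309e+06 / 702464 = 3.2786 N/mm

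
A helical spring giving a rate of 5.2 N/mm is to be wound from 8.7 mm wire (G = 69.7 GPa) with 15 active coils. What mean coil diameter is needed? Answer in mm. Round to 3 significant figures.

D = (Gd⁴/(8N_a·k))^(1/3) = (69.7×10³·8.7⁴/(8·15·5.2))^(1/3)
  = (639919)^(1/3) = 86.1738 mm

86.2 mm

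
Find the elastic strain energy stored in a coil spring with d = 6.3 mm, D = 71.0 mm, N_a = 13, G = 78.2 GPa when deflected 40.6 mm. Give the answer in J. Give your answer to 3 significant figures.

k = Gd⁴/(8D³N_a) = (78.2×10³)(6.3⁴)/(8·71.0³·13) = 3.3095 N/mm
U = ½kδ² = 0.5 × 3.3095 × 40.6² = 2727.6 N·mm = 2.7276 J

2.73 J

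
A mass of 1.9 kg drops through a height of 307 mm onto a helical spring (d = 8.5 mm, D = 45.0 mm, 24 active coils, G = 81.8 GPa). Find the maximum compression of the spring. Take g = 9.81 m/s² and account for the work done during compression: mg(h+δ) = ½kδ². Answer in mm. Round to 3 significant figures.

k = Gd⁴/(8D³N_a) = (81.8×10³)(8.5⁴)/(8·45.0³·24) = 24.406 N/mm
W = mg = 1.9 × 9.81 = 18.639 N
½kδ² − Wδ − Wh = 0 → δ = (W + √(W² + 2kWh))/k
δ = (18.639 + √(347.41 + 279307))/24.406 = (18.639 + 528.82)/24.406 = 22.432 mm

22.4 mm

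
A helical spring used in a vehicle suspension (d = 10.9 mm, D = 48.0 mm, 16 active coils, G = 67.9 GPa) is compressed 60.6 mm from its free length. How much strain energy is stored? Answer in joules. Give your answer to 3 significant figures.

k = Gd⁴/(8D³N_a) = (67.9×10³)(10.9⁴)/(8·48.0³·16) = 67.708 N/mm
U = ½kδ² = 0.5 × 67.708 × 60.6² = 1.2432e+05 N·mm = 124.32 J

124 J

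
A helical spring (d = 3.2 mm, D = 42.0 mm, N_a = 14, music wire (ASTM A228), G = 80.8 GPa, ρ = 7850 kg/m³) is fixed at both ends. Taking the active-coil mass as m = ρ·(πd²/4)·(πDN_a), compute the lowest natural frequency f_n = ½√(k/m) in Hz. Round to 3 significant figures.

46.8 Hz

k = Gd⁴/(8D³N_a) = (80.8×10³)(3.2⁴)/(8·42.0³·14) = 1.021 N/mm = 1021 N/m
Wire length L = πDN_a = π·42.0·14 = 1847.3 mm
m = ρ·(πd²/4)·L = 7850 × 8.0425×10⁻⁶ m² × 1.8473 m = 0.11662 kg
f_n = ½√(k/m) = 0.5·√(1021/0.11662) = 0.5·√(8755.1) = 46.784 Hz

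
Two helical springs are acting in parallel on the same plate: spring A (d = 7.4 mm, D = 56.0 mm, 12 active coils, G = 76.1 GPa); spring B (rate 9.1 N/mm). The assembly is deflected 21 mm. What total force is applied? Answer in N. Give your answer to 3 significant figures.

475 N

k_A = Gd⁴/(8D³N_a) = (76.1×10³)(7.4⁴)/(8·56.0³·12) = 13.536 N/mm
Parallel: k_eq = 13.536 + 9.1 = 22.636 N/mm
F = k_eq·δ = 22.636·21 = 475.35 N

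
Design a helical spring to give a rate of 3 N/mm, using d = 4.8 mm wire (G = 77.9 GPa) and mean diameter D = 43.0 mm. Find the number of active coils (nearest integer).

N_a = Gd⁴/(8D³k) = (77.9×10³ × 4.8⁴)/(8 × 43.0³ × 3)
    = 4.13526e+07 / 1.90817e+06 = 21.67 → 22 coils

22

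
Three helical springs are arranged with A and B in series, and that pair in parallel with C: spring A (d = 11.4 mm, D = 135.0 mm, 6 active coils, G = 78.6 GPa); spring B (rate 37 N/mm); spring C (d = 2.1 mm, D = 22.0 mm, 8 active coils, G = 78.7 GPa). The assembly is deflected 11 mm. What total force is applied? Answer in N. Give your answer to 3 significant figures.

120 N

k_A = Gd⁴/(8D³N_a) = (78.6×10³)(11.4⁴)/(8·135.0³·6) = 11.241 N/mm
k_C = Gd⁴/(8D³N_a) = (78.7×10³)(2.1⁴)/(8·22.0³·8) = 2.246 N/mm
Springs A,B series: k_AB = 1/(1/11.241+1/37) = 8.6216 N/mm; parallel with C: k_eq = 8.6216+2.246 = 10.868 N/mm
F = k_eq·δ = 10.868·11 = 119.54 N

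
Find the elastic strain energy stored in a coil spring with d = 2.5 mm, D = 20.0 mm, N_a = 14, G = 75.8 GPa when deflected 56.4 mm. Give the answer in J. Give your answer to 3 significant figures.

5.26 J

k = Gd⁴/(8D³N_a) = (75.8×10³)(2.5⁴)/(8·20.0³·14) = 3.3046 N/mm
U = ½kδ² = 0.5 × 3.3046 × 56.4² = 5255.9 N·mm = 5.2559 J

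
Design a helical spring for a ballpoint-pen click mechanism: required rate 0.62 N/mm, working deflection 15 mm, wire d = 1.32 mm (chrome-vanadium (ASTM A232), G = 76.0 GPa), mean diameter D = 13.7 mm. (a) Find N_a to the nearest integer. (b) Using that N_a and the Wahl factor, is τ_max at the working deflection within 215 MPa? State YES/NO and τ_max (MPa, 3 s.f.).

N_a = Gd⁴/(8D³k) = (76.0×10³)(1.32⁴)/(8·13.7³·0.62) = 18.09 → N_a = 18
Actual rate k = Gd⁴/(8D³·18) = 0.62314 N/mm
Working load F = kδ = 0.62314·15 = 9.3471 N
C = 13.7/1.32 = 10.3788; K_W = (4C−1)/(4C−4)+0.615/C = 1.1392
τ_max = K_W·8FD/(πd³) = 1.1392·141.78 = 161.52 MPa
τ_max ≤ 215 MPa → acceptable

(a) 18 coils; (b) YES, τ_max = 162 MPa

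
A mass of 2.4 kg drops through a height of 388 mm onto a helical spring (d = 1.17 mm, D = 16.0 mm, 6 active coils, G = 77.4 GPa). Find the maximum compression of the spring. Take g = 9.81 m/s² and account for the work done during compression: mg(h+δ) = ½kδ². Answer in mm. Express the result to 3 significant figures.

192 mm

k = Gd⁴/(8D³N_a) = (77.4×10³)(1.17⁴)/(8·16.0³·6) = 0.73771 N/mm
W = mg = 2.4 × 9.81 = 23.544 N
½kδ² − Wδ − Wh = 0 → δ = (W + √(W² + 2kWh))/k
δ = (23.544 + √(554.32 + 13478))/0.73771 = (23.544 + 118.46)/0.73771 = 192.49 mm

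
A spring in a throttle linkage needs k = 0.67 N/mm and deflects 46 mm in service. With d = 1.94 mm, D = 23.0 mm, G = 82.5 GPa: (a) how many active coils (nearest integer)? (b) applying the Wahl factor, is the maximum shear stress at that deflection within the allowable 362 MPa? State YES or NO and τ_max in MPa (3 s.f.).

(a) 18 coils; (b) YES, τ_max = 276 MPa

N_a = Gd⁴/(8D³k) = (82.5×10³)(1.94⁴)/(8·23.0³·0.67) = 17.92 → N_a = 18
Actual rate k = Gd⁴/(8D³·18) = 0.66698 N/mm
Working load F = kδ = 0.66698·46 = 30.681 N
C = 23.0/1.94 = 11.8557; K_W = (4C−1)/(4C−4)+0.615/C = 1.1210
τ_max = K_W·8FD/(πd³) = 1.1210·246.11 = 275.88 MPa
τ_max ≤ 362 MPa → acceptable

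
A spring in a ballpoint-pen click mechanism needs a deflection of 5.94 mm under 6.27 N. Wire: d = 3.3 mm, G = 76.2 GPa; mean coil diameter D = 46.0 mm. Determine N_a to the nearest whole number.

11

Required rate k = F/δ = 6.27/5.94 = 1.0556 N/mm
N_a = Gd⁴/(8D³k) = (76.2×10³ × 3.3⁴)/(8 × 46.0³ × 1.0556)
    = 9.03672e+06 / 821948 = 10.99 → 11 coils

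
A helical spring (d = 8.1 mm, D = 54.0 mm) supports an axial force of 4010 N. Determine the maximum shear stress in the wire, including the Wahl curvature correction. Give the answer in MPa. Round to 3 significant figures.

1270 MPa

Spring index C = D/d = 54.0/8.1 = 6.6667
K_W = (4C−1)/(4C−4) + 0.615/C = 25.667/22.667 + 0.0922 = 1.2246
τ₀ = 8FD/(πd³) = 8·4010·54.0/(π·8.1³) = 1.73232e+06/1669.6 = 1037.6 MPa
τ_max = K·τ₀ = 1.2246 × 1037.6 = 1270.6 MPa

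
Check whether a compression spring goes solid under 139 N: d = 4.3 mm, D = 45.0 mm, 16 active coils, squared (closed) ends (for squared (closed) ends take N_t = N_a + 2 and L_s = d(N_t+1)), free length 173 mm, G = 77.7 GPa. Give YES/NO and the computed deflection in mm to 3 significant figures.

NO, δ = 61.0 mm

k = Gd⁴/(8D³N_a) = (77.7×10³)(4.3⁴)/(8·45.0³·16) = 2.2774 N/mm
N_t = 18; L_s = 4.3·19 = 81.7 mm; δ_solid = L₀ − L_s = 173 − 81.7 = 91.3 mm
δ = F/k = 139/2.2774 = 61.033 mm
δ < δ_solid → spring does not go solid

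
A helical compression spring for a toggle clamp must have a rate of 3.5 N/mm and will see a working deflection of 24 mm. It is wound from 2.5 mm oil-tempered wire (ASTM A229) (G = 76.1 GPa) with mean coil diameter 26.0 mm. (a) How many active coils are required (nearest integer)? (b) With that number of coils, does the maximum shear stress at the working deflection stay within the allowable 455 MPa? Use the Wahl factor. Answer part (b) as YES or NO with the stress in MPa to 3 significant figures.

N_a = Gd⁴/(8D³k) = (76.1×10³)(2.5⁴)/(8·26.0³·3.5) = 6.04 → N_a = 6
Actual rate k = Gd⁴/(8D³·6) = 3.5236 N/mm
Working load F = kδ = 3.5236·24 = 84.566 N
C = 26.0/2.5 = 10.4000; K_W = (4C−1)/(4C−4)+0.615/C = 1.1389
τ_max = K_W·8FD/(πd³) = 1.1389·358.33 = 408.11 MPa
τ_max ≤ 455 MPa → acceptable

(a) 6 coils; (b) YES, τ_max = 408 MPa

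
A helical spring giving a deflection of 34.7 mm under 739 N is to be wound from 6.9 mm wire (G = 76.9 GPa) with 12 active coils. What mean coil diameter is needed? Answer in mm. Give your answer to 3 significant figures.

44.0 mm

Required rate k = F/δ = 739/34.7 = 21.297 N/mm
D = (Gd⁴/(8N_a·k))^(1/3) = (76.9×10³·6.9⁴/(8·12·21.297))^(1/3)
  = (85258.3)^(1/3) = 44.0128 mm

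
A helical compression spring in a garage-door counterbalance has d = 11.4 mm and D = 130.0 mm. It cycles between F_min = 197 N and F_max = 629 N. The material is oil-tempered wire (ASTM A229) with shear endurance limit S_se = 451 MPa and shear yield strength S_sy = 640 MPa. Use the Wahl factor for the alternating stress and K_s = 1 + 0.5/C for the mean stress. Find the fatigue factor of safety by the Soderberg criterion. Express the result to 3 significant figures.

C = D/d = 130.0/11.4 = 11.4035; K_W = (4C−1)/(4C−4)+0.615/C = 1.1260; K_s = 1+0.5/C = 1.0438
F_a = (F_max−F_min)/2 = 216 N; F_m = (F_max+F_min)/2 = 413 N
τ_a = K_W·8F_aD/(πd³) = 1.1260 × 48.264 = 54.346 MPa
τ_m = K_s·8F_mD/(πd³) = 1.0438 × 92.282 = 96.329 MPa
Soderberg: 1/n_f = τ_a/S_se + τ_m/S_sy = 54.346/451 + 96.329/640 = 0.12050 + 0.15051 = 0.27102
n_f = 1/0.27102 = 3.69

3.69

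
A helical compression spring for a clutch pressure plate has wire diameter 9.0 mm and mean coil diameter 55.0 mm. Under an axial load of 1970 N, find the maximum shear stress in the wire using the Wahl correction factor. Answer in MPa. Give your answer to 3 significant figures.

Spring index C = D/d = 55.0/9.0 = 6.1111
K_W = (4C−1)/(4C−4) + 0.615/C = 23.444/20.444 + 0.1006 = 1.2474
τ₀ = 8FD/(πd³) = 8·1970·55.0/(π·9.0³) = 866800/2290.2 = 378.48 MPa
τ_max = K·τ₀ = 1.2474 × 378.48 = 472.11 MPa

472 MPa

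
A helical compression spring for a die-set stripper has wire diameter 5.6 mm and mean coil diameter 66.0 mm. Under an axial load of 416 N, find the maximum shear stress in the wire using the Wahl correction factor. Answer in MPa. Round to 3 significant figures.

Spring index C = D/d = 66.0/5.6 = 11.7857
K_W = (4C−1)/(4C−4) + 0.615/C = 46.143/43.143 + 0.0522 = 1.1217
τ₀ = 8FD/(πd³) = 8·416·66.0/(π·5.6³) = 219648/551.71 = 398.12 MPa
τ_max = K·τ₀ = 1.1217 × 398.12 = 446.58 MPa

447 MPa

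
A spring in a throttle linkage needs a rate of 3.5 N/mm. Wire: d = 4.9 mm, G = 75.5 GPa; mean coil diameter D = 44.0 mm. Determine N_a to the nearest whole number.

18

N_a = Gd⁴/(8D³k) = (75.5×10³ × 4.9⁴)/(8 × 44.0³ × 3.5)
    = 4.35242e+07 / 2.38515e+06 = 18.25 → 18 coils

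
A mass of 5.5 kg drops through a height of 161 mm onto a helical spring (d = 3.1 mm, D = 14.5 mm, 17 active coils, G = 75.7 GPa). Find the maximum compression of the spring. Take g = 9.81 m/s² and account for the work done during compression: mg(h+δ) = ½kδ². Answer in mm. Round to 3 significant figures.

35.5 mm

k = Gd⁴/(8D³N_a) = (75.7×10³)(3.1⁴)/(8·14.5³·17) = 16.862 N/mm
W = mg = 5.5 × 9.81 = 53.955 N
½kδ² − Wδ − Wh = 0 → δ = (W + √(W² + 2kWh))/k
δ = (53.955 + √(2911.1 + 292946))/16.862 = (53.955 + 543.93)/16.862 = 35.458 mm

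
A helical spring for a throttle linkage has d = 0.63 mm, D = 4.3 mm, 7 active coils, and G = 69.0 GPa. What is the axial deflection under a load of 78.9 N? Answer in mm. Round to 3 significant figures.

32.3 mm

k = Gd⁴/(8D³N_a) = (69.0×10³)(0.63⁴)/(8·4.3³·7) = 2.4413 N/mm
δ = F/k = 78.9 / 2.4413 = 32.319 mm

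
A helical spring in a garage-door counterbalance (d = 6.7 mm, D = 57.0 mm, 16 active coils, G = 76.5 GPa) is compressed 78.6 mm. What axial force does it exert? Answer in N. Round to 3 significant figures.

511 N

k = Gd⁴/(8D³N_a) = (76.5×10³)(6.7⁴)/(8·57.0³·16) = 6.5032 N/mm
F = k·δ = 6.5032 × 78.6 = 511.15 N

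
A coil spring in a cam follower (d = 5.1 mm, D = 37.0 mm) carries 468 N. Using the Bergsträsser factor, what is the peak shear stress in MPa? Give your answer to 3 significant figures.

396 MPa

Spring index C = D/d = 37.0/5.1 = 7.2549
K_B = (4C+2)/(4C−3) = 31.020/26.020 = 1.1922
τ₀ = 8FD/(πd³) = 8·468·37.0/(π·5.1³) = 138528/416.74 = 332.41 MPa
τ_max = K·τ₀ = 1.1922 × 332.41 = 396.29 MPa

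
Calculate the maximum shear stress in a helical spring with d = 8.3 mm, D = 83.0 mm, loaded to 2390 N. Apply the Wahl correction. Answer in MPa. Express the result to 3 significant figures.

1010 MPa

Spring index C = D/d = 83.0/8.3 = 10.0000
K_W = (4C−1)/(4C−4) + 0.615/C = 39.000/36.000 + 0.0615 = 1.1448
τ₀ = 8FD/(πd³) = 8·2390·83.0/(π·8.3³) = 1.58696e+06/1796.3 = 883.45 MPa
τ_max = K·τ₀ = 1.1448 × 883.45 = 1011.4 MPa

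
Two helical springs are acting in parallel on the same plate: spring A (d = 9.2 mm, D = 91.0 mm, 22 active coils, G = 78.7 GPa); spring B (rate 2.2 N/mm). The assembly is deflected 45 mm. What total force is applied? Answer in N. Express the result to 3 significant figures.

290 N

k_A = Gd⁴/(8D³N_a) = (78.7×10³)(9.2⁴)/(8·91.0³·22) = 4.251 N/mm
Parallel: k_eq = 4.251 + 2.2 = 6.451 N/mm
F = k_eq·δ = 6.451·45 = 290.29 N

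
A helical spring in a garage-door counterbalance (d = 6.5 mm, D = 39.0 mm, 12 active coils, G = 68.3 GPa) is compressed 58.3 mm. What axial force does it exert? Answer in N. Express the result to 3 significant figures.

k = Gd⁴/(8D³N_a) = (68.3×10³)(6.5⁴)/(8·39.0³·12) = 21.41 N/mm
F = k·δ = 21.41 × 58.3 = 1248.2 N

1250 N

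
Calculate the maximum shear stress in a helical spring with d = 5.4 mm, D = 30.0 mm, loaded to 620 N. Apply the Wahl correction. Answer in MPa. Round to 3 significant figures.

384 MPa

Spring index C = D/d = 30.0/5.4 = 5.5556
K_W = (4C−1)/(4C−4) + 0.615/C = 21.222/18.222 + 0.1107 = 1.2753
τ₀ = 8FD/(πd³) = 8·620·30.0/(π·5.4³) = 148800/494.69 = 300.8 MPa
τ_max = K·τ₀ = 1.2753 × 300.8 = 383.62 MPa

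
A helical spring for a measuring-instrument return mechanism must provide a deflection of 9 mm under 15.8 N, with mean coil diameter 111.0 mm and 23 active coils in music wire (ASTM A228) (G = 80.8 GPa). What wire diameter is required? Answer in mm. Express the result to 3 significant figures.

8.60 mm

Required rate k = F/δ = 15.8/9 = 1.7556 N/mm
d = (8D³N_a·k / G)^(1/4) = (8·111.0³·23·1.7556 / (80.8×10³))^0.25
  = (5467.5)^0.25 = 8.5990 mm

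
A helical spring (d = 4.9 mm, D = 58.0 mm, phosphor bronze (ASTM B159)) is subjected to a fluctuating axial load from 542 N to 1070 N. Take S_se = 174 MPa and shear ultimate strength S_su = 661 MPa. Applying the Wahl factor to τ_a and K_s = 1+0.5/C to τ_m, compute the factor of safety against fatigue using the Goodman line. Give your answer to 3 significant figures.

C = D/d = 58.0/4.9 = 11.8367; K_W = (4C−1)/(4C−4)+0.615/C = 1.1212; K_s = 1+0.5/C = 1.0422
F_a = (F_max−F_min)/2 = 264 N; F_m = (F_max+F_min)/2 = 806 N
τ_a = K_W·8F_aD/(πd³) = 1.1212 × 331.42 = 371.58 MPa
τ_m = K_s·8F_mD/(πd³) = 1.0422 × 1011.8 = 1054.6 MPa
Goodman: 1/n_f = τ_a/S_se + τ_m/S_su = 371.58/174 + 1054.6/661 = 2.13552 + 1.59544 = 3.731
n_f = 1/3.731 = 0.268

0.268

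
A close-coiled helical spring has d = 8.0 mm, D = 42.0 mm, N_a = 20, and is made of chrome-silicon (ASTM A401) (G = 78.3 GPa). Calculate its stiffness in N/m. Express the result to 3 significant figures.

k = Gd⁴/(8D³N_a) = (78.3×10³ × 8.0⁴) / (8 × 42.0³ × 20)
  = 3.20717e+08 / 1.18541e+07 = 27.055 N/mm = 27055 N/m

27100 N/m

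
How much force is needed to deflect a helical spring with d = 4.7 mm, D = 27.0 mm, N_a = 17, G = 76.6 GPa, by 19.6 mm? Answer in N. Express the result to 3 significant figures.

k = Gd⁴/(8D³N_a) = (76.6×10³)(4.7⁴)/(8·27.0³·17) = 13.963 N/mm
F = k·δ = 13.963 × 19.6 = 273.68 N

274 N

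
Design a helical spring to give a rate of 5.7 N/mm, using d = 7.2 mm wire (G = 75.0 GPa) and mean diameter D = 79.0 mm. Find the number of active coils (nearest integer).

9

N_a = Gd⁴/(8D³k) = (75.0×10³ × 7.2⁴)/(8 × 79.0³ × 5.7)
    = 2.01554e+08 / 2.24826e+07 = 8.965 → 9 coils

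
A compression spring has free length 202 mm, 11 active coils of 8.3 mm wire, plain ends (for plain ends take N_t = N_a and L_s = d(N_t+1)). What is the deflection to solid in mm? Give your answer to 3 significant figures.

102 mm

N_t = 11; L_s = 8.3·12 = 99.6 mm
δ_solid = L₀ − L_s = 202 − 99.6 = 102.4 mm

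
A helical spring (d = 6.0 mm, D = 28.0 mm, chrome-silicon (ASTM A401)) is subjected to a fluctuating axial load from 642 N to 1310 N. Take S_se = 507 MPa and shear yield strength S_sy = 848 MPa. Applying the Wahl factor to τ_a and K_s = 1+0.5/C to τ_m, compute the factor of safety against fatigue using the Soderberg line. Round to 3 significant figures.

1.41

C = D/d = 28.0/6.0 = 4.6667; K_W = (4C−1)/(4C−4)+0.615/C = 1.3363; K_s = 1+0.5/C = 1.1071
F_a = (F_max−F_min)/2 = 334 N; F_m = (F_max+F_min)/2 = 976 N
τ_a = K_W·8F_aD/(πd³) = 1.3363 × 110.25 = 147.33 MPa
τ_m = K_s·8F_mD/(πd³) = 1.1071 × 322.18 = 356.7 MPa
Soderberg: 1/n_f = τ_a/S_se + τ_m/S_sy = 147.33/507 + 356.7/848 = 0.29060 + 0.42063 = 0.71123
n_f = 1/0.71123 = 1.406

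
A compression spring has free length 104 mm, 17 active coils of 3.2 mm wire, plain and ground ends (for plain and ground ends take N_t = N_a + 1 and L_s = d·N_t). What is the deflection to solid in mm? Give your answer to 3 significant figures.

N_t = 18; L_s = 3.2·18 = 57.6 mm
δ_solid = L₀ − L_s = 104 − 57.6 = 46.4 mm

46.4 mm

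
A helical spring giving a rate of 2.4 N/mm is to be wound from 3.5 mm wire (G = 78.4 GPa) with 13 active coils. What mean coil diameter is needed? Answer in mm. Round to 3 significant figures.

D = (Gd⁴/(8N_a·k))^(1/3) = (78.4×10³·3.5⁴/(8·13·2.4))^(1/3)
  = (47135)^(1/3) = 36.1228 mm

36.1 mm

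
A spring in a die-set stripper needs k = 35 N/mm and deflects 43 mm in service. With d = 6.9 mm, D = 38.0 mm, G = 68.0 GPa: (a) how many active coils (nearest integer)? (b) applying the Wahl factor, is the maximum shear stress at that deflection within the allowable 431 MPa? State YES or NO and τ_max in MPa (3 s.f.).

N_a = Gd⁴/(8D³k) = (68.0×10³)(6.9⁴)/(8·38.0³·35) = 10.03 → N_a = 10
Actual rate k = Gd⁴/(8D³·10) = 35.113 N/mm
Working load F = kδ = 35.113·43 = 1509.8 N
C = 38.0/6.9 = 5.5072; K_W = (4C−1)/(4C−4)+0.615/C = 1.2781
τ_max = K_W·8FD/(πd³) = 1.2781·444.74 = 568.41 MPa
τ_max > 431 MPa → exceeds allowable

(a) 10 coils; (b) NO, τ_max = 568 MPa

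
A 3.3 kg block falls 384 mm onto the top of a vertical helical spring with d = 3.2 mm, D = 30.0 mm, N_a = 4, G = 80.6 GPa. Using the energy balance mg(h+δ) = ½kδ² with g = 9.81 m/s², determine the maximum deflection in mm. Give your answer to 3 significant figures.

k = Gd⁴/(8D³N_a) = (80.6×10³)(3.2⁴)/(8·30.0³·4) = 9.7819 N/mm
W = mg = 3.3 × 9.81 = 32.373 N
½kδ² − Wδ − Wh = 0 → δ = (W + √(W² + 2kWh))/k
δ = (32.373 + √(1048 + 243201))/9.7819 = (32.373 + 494.22)/9.7819 = 53.833 mm

53.8 mm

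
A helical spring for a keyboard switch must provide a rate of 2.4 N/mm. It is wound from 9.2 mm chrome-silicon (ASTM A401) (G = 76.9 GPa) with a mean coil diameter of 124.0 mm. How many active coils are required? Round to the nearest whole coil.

N_a = Gd⁴/(8D³k) = (76.9×10³ × 9.2⁴)/(8 × 124.0³ × 2.4)
    = 5.50906e+08 / 3.66072e+07 = 15.05 → 15 coils

15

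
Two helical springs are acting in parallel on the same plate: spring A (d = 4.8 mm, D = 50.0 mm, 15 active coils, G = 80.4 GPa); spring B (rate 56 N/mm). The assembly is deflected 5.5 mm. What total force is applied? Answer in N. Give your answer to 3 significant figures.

324 N

k_A = Gd⁴/(8D³N_a) = (80.4×10³)(4.8⁴)/(8·50.0³·15) = 2.8453 N/mm
Parallel: k_eq = 2.8453 + 56 = 58.845 N/mm
F = k_eq·δ = 58.845·5.5 = 323.65 N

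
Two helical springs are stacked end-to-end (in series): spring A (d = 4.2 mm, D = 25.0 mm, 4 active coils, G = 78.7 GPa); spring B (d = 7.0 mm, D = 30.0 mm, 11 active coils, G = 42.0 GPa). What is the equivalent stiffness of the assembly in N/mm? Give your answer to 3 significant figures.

22.7 N/mm

k_A = Gd⁴/(8D³N_a) = (78.7×10³)(4.2⁴)/(8·25.0³·4) = 48.978 N/mm
k_B = Gd⁴/(8D³N_a) = (42.0×10³)(7.0⁴)/(8·30.0³·11) = 42.442 N/mm
Series: 1/k_eq = 1/48.978 + 1/42.442 = 0.043979; k_eq = 22.738 N/mm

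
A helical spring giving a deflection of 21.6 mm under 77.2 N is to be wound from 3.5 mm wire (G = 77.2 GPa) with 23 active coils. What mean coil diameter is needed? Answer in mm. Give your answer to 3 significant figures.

26.0 mm

Required rate k = F/δ = 77.2/21.6 = 3.5741 N/mm
D = (Gd⁴/(8N_a·k))^(1/3) = (77.2×10³·3.5⁴/(8·23·3.5741))^(1/3)
  = (17616)^(1/3) = 26.0197 mm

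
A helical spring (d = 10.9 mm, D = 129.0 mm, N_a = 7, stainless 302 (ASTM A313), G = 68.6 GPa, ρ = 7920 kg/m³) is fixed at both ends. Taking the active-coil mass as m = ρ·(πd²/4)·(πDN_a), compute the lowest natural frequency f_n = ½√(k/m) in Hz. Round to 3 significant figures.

k = Gd⁴/(8D³N_a) = (68.6×10³)(10.9⁴)/(8·129.0³·7) = 8.0551 N/mm = 8055.1 N/m
Wire length L = πDN_a = π·129.0·7 = 2836.9 mm
m = ρ·(πd²/4)·L = 7920 × 93.313×10⁻⁶ m² × 2.8369 m = 2.0966 kg
f_n = ½√(k/m) = 0.5·√(8055.1/2.0966) = 0.5·√(3842.1) = 30.992 Hz

31.0 Hz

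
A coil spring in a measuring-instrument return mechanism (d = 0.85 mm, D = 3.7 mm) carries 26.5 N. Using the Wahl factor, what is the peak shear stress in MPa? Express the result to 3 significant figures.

555 MPa

Spring index C = D/d = 3.7/0.85 = 4.3529
K_W = (4C−1)/(4C−4) + 0.615/C = 16.412/13.412 + 0.1413 = 1.3650
τ₀ = 8FD/(πd³) = 8·26.5·3.7/(π·0.85³) = 784.4/1.9293 = 406.57 MPa
τ_max = K·τ₀ = 1.3650 × 406.57 = 554.95 MPa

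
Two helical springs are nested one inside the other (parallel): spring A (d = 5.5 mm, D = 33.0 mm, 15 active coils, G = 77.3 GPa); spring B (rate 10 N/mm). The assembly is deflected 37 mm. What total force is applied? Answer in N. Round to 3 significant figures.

977 N

k_A = Gd⁴/(8D³N_a) = (77.3×10³)(5.5⁴)/(8·33.0³·15) = 16.402 N/mm
Parallel: k_eq = 16.402 + 10 = 26.402 N/mm
F = k_eq·δ = 26.402·37 = 976.89 N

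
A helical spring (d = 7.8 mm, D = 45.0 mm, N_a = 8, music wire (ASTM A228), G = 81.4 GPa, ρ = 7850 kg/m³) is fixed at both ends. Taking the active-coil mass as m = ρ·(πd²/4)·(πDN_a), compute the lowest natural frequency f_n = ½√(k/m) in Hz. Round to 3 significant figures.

k = Gd⁴/(8D³N_a) = (81.4×10³)(7.8⁴)/(8·45.0³·8) = 51.664 N/mm = 51664 N/m
Wire length L = πDN_a = π·45.0·8 = 1131 mm
m = ρ·(πd²/4)·L = 7850 × 47.784×10⁻⁶ m² × 1.131 m = 0.42423 kg
f_n = ½√(k/m) = 0.5·√(51664/0.42423) = 0.5·√(1.2178e+05) = 174.49 Hz

174 Hz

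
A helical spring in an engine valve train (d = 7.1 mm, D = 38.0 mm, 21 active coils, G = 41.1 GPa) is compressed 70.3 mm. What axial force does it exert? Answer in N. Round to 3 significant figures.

796 N

k = Gd⁴/(8D³N_a) = (41.1×10³)(7.1⁴)/(8·38.0³·21) = 11.33 N/mm
F = k·δ = 11.33 × 70.3 = 796.47 N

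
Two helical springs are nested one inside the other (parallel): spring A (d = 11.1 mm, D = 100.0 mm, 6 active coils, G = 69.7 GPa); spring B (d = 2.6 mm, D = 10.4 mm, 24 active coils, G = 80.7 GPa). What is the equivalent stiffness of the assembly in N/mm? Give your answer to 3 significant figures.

k_A = Gd⁴/(8D³N_a) = (69.7×10³)(11.1⁴)/(8·100.0³·6) = 22.044 N/mm
k_B = Gd⁴/(8D³N_a) = (80.7×10³)(2.6⁴)/(8·10.4³·24) = 17.075 N/mm
Parallel: k_eq = 22.044 + 17.075 = 39.119 N/mm

39.1 N/mm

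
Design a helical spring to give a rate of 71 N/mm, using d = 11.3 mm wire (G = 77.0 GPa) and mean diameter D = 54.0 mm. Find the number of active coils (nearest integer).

N_a = Gd⁴/(8D³k) = (77.0×10³ × 11.3⁴)/(8 × 54.0³ × 71)
    = 1.25546e+09 / 8.94396e+07 = 14.04 → 14 coils

14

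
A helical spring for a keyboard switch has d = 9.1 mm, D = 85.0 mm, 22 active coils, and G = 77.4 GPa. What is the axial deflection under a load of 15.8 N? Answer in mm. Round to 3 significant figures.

k = Gd⁴/(8D³N_a) = (77.4×10³)(9.1⁴)/(8·85.0³·22) = 4.9106 N/mm
δ = F/k = 15.8 / 4.9106 = 3.2175 mm

3.22 mm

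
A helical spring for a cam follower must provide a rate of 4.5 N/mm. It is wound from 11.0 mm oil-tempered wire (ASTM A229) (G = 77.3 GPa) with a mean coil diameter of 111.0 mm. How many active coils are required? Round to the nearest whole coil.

23

N_a = Gd⁴/(8D³k) = (77.3×10³ × 11.0⁴)/(8 × 111.0³ × 4.5)
    = 1.13175e+09 / 4.92347e+07 = 22.99 → 23 coils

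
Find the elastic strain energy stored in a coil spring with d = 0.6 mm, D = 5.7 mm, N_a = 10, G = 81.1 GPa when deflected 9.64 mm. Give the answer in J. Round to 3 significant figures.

k = Gd⁴/(8D³N_a) = (81.1×10³)(0.6⁴)/(8·5.7³·10) = 0.70943 N/mm
U = ½kδ² = 0.5 × 0.70943 × 9.64² = 32.964 N·mm = 0.032964 J

0.0330 J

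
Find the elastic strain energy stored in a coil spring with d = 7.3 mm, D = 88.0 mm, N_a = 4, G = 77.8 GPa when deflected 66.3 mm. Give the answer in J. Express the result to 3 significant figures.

22.3 J

k = Gd⁴/(8D³N_a) = (77.8×10³)(7.3⁴)/(8·88.0³·4) = 10.131 N/mm
U = ½kδ² = 0.5 × 10.131 × 66.3² = 22267 N·mm = 22.267 J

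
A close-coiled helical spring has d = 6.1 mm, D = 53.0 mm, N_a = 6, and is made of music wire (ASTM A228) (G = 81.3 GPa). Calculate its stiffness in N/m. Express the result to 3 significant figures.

k = Gd⁴/(8D³N_a) = (81.3×10³ × 6.1⁴) / (8 × 53.0³ × 6)
  = 1.12567e+08 / 7.1461e+06 = 15.752 N/mm = 15752 N/m

15800 N/m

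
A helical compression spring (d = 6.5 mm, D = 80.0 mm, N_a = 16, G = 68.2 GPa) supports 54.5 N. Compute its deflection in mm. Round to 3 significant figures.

k = Gd⁴/(8D³N_a) = (68.2×10³)(6.5⁴)/(8·80.0³·16) = 1.8576 N/mm
δ = F/k = 54.5 / 1.8576 = 29.339 mm

29.3 mm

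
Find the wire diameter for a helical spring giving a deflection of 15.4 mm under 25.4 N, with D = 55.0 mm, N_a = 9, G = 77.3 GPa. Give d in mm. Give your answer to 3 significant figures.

4.00 mm

Required rate k = F/δ = 25.4/15.4 = 1.6494 N/mm
d = (8D³N_a·k / G)^(1/4) = (8·55.0³·9·1.6494 / (77.3×10³))^0.25
  = (255.6)^0.25 = 3.9984 mm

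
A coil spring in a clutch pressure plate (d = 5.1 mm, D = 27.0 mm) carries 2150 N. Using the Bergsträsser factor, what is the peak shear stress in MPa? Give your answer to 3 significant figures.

1420 MPa

Spring index C = D/d = 27.0/5.1 = 5.2941
K_B = (4C+2)/(4C−3) = 23.176/18.176 = 1.2751
τ₀ = 8FD/(πd³) = 8·2150·27.0/(π·5.1³) = 464400/416.74 = 1114.4 MPa
τ_max = K·τ₀ = 1.2751 × 1114.4 = 1420.9 MPa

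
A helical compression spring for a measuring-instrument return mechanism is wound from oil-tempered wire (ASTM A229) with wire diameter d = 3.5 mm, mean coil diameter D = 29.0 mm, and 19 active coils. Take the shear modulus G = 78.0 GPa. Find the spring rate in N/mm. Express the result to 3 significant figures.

k = Gd⁴/(8D³N_a) = (78.0×10³ × 3.5⁴) / (8 × 29.0³ × 19)
  = 1.17049e+07 / 3.70713e+06 = 3.1574 N/mm

3.16 N/mm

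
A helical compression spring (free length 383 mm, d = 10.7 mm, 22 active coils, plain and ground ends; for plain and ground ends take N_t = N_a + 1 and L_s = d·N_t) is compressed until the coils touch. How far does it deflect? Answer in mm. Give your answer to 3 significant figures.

N_t = 23; L_s = 10.7·23 = 246.1 mm
δ_solid = L₀ − L_s = 383 − 246.1 = 136.9 mm

137 mm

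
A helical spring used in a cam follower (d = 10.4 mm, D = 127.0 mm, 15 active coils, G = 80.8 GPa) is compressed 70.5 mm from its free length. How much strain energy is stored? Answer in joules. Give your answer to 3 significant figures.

9.56 J

k = Gd⁴/(8D³N_a) = (80.8×10³)(10.4⁴)/(8·127.0³·15) = 3.8455 N/mm
U = ½kδ² = 0.5 × 3.8455 × 70.5² = 9556.5 N·mm = 9.5565 J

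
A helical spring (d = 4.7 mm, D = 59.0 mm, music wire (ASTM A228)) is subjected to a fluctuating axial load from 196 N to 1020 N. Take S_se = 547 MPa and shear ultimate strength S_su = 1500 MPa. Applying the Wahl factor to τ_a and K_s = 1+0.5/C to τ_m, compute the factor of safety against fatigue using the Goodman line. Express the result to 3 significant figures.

C = D/d = 59.0/4.7 = 12.5532; K_W = (4C−1)/(4C−4)+0.615/C = 1.1139; K_s = 1+0.5/C = 1.0398
F_a = (F_max−F_min)/2 = 412 N; F_m = (F_max+F_min)/2 = 608 N
τ_a = K_W·8F_aD/(πd³) = 1.1139 × 596.21 = 664.12 MPa
τ_m = K_s·8F_mD/(πd³) = 1.0398 × 879.84 = 914.88 MPa
Goodman: 1/n_f = τ_a/S_se + τ_m/S_su = 664.12/547 + 914.88/1500 = 1.21411 + 0.60992 = 1.824
n_f = 1/1.824 = 0.5482

0.548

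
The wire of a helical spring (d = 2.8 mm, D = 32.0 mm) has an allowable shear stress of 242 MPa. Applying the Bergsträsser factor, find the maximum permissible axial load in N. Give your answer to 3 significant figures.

C = D/d = 32.0/2.8 = 11.4286
K_B = (4C+2)/(4C−3) = 47.714/42.714 = 1.1171
τ_max = K·8FD/(πd³) → F_max = τ_allow·πd³/(8DK)
F_max = 242·π·2.8³/(8·32.0·1.1171) = 16689/285.97 = 58.361 N

58.4 N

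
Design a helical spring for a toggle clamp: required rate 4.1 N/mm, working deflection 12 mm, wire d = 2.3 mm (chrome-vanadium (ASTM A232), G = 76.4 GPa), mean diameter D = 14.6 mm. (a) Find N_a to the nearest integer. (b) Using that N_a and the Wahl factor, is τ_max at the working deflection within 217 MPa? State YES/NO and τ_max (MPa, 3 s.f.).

N_a = Gd⁴/(8D³k) = (76.4×10³)(2.3⁴)/(8·14.6³·4.1) = 20.94 → N_a = 21
Actual rate k = Gd⁴/(8D³·21) = 4.0892 N/mm
Working load F = kδ = 4.0892·12 = 49.07 N
C = 14.6/2.3 = 6.3478; K_W = (4C−1)/(4C−4)+0.615/C = 1.2371
τ_max = K_W·8FD/(πd³) = 1.2371·149.94 = 185.5 MPa
τ_max ≤ 217 MPa → acceptable

(a) 21 coils; (b) YES, τ_max = 185 MPa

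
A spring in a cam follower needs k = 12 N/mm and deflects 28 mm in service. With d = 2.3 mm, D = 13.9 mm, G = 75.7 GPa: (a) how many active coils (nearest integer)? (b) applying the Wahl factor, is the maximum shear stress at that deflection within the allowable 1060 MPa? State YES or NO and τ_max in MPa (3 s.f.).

(a) 8 coils; (b) NO, τ_max = 1260 MPa

N_a = Gd⁴/(8D³k) = (75.7×10³)(2.3⁴)/(8·13.9³·12) = 8.217 → N_a = 8
Actual rate k = Gd⁴/(8D³·8) = 12.325 N/mm
Working load F = kδ = 12.325·28 = 345.1 N
C = 13.9/2.3 = 6.0435; K_W = (4C−1)/(4C−4)+0.615/C = 1.2505
τ_max = K_W·8FD/(πd³) = 1.2505·1004 = 1255.4 MPa
τ_max > 1060 MPa → exceeds allowable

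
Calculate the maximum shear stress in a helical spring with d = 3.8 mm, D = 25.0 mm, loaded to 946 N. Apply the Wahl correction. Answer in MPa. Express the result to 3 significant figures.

1350 MPa

Spring index C = D/d = 25.0/3.8 = 6.5789
K_W = (4C−1)/(4C−4) + 0.615/C = 25.316/22.316 + 0.0935 = 1.2279
τ₀ = 8FD/(πd³) = 8·946·25.0/(π·3.8³) = 189200/172.39 = 1097.5 MPa
τ_max = K·τ₀ = 1.2279 × 1097.5 = 1347.7 MPa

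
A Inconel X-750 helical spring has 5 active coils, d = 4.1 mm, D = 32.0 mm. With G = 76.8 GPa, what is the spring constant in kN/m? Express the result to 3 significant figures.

16.6 kN/m

k = Gd⁴/(8D³N_a) = (76.8×10³ × 4.1⁴) / (8 × 32.0³ × 5)
  = 2.17018e+07 / 1.31072e+06 = 16.557 N/mm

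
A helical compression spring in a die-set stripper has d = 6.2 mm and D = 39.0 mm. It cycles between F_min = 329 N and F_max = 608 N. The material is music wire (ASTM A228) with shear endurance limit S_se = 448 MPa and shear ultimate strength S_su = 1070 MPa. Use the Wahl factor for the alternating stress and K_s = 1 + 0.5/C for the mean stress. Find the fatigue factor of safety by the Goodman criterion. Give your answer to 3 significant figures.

2.79

C = D/d = 39.0/6.2 = 6.2903; K_W = (4C−1)/(4C−4)+0.615/C = 1.2395; K_s = 1+0.5/C = 1.0795
F_a = (F_max−F_min)/2 = 139.5 N; F_m = (F_max+F_min)/2 = 468.5 N
τ_a = K_W·8F_aD/(πd³) = 1.2395 × 58.13 = 72.055 MPa
τ_m = K_s·8F_mD/(πd³) = 1.0795 × 195.23 = 210.74 MPa
Goodman: 1/n_f = τ_a/S_se + τ_m/S_su = 72.055/448 + 210.74/1070 = 0.16084 + 0.19696 = 0.35779
n_f = 1/0.35779 = 2.795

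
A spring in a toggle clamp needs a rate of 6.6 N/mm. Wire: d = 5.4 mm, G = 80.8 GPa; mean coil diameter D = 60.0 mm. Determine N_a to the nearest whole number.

N_a = Gd⁴/(8D³k) = (80.8×10³ × 5.4⁴)/(8 × 60.0³ × 6.6)
    = 6.87047e+07 / 1.14048e+07 = 6.024 → 6 coils

6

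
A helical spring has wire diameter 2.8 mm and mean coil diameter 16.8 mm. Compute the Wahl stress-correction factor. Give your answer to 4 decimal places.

C = D/d = 16.8/2.8 = 6.0000
K_W = (4C−1)/(4C−4) + 0.615/C = 23.000/20.000 + 0.1025 = 1.2525

1.2525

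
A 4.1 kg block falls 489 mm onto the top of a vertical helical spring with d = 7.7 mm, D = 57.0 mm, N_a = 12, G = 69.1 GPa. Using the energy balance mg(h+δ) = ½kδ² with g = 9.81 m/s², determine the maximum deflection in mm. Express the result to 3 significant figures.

56.7 mm

k = Gd⁴/(8D³N_a) = (69.1×10³)(7.7⁴)/(8·57.0³·12) = 13.663 N/mm
W = mg = 4.1 × 9.81 = 40.221 N
½kδ² − Wδ − Wh = 0 → δ = (W + √(W² + 2kWh))/k
δ = (40.221 + √(1617.7 + 537449))/13.663 = (40.221 + 734.21)/13.663 = 56.681 mm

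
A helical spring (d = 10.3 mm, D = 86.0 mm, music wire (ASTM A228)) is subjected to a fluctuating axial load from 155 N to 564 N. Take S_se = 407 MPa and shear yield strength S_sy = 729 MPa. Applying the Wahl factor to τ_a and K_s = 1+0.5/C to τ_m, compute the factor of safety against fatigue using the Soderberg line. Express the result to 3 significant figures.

4.48

C = D/d = 86.0/10.3 = 8.3495; K_W = (4C−1)/(4C−4)+0.615/C = 1.1757; K_s = 1+0.5/C = 1.0599
F_a = (F_max−F_min)/2 = 204.5 N; F_m = (F_max+F_min)/2 = 359.5 N
τ_a = K_W·8F_aD/(πd³) = 1.1757 × 40.985 = 48.186 MPa
τ_m = K_s·8F_mD/(πd³) = 1.0599 × 72.049 = 76.363 MPa
Soderberg: 1/n_f = τ_a/S_se + τ_m/S_sy = 48.186/407 + 76.363/729 = 0.11839 + 0.10475 = 0.22314
n_f = 1/0.22314 = 4.481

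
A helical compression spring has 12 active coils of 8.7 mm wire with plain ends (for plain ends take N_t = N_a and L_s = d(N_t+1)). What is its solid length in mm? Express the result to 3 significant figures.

113 mm

plain ends: N_t = N_a = 12
L_s = d·(N_t+1) = 8.7 × 13 = 113.1 mm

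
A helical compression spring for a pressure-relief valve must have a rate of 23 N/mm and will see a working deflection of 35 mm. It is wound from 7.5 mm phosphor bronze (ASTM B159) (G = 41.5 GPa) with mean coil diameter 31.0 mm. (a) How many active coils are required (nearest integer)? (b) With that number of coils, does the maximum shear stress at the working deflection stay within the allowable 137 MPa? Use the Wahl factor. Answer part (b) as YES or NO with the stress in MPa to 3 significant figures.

(a) 24 coils; (b) NO, τ_max = 209 MPa

N_a = Gd⁴/(8D³k) = (41.5×10³)(7.5⁴)/(8·31.0³·23) = 23.95 → N_a = 24
Actual rate k = Gd⁴/(8D³·24) = 22.957 N/mm
Working load F = kδ = 22.957·35 = 803.48 N
C = 31.0/7.5 = 4.1333; K_W = (4C−1)/(4C−4)+0.615/C = 1.3882
τ_max = K_W·8FD/(πd³) = 1.3882·150.35 = 208.7 MPa
τ_max > 137 MPa → exceeds allowable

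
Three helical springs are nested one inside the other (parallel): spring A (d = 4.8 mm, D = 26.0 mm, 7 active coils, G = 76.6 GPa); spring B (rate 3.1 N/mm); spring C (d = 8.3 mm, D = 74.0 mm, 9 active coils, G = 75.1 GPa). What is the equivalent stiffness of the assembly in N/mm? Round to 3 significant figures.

56.6 N/mm

k_A = Gd⁴/(8D³N_a) = (76.6×10³)(4.8⁴)/(8·26.0³·7) = 41.313 N/mm
k_C = Gd⁴/(8D³N_a) = (75.1×10³)(8.3⁴)/(8·74.0³·9) = 12.216 N/mm
Parallel: k_eq = 41.313 + 3.1 + 12.216 = 56.629 N/mm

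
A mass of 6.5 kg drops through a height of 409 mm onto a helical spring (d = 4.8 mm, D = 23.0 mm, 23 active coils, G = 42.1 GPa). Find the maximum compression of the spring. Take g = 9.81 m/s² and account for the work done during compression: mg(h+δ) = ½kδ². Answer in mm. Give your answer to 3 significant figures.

k = Gd⁴/(8D³N_a) = (42.1×10³)(4.8⁴)/(8·23.0³·23) = 9.9826 N/mm
W = mg = 6.5 × 9.81 = 63.765 N
½kδ² − Wδ − Wh = 0 → δ = (W + √(W² + 2kWh))/k
δ = (63.765 + √(4066 + 520693))/9.9826 = (63.765 + 724.4)/9.9826 = 78.954 mm

79.0 mm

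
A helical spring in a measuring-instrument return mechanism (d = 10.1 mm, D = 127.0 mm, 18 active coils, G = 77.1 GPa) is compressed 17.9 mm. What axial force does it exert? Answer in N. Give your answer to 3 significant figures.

k = Gd⁴/(8D³N_a) = (77.1×10³)(10.1⁴)/(8·127.0³·18) = 2.72 N/mm
F = k·δ = 2.72 × 17.9 = 48.688 N

48.7 N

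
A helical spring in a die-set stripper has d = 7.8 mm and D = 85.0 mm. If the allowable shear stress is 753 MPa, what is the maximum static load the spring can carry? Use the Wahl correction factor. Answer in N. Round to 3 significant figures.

C = D/d = 85.0/7.8 = 10.8974
K_W = (4C−1)/(4C−4) + 0.615/C = 42.590/39.590 + 0.0564 = 1.1322
τ_max = K·8FD/(πd³) → F_max = τ_allow·πd³/(8DK)
F_max = 753·π·7.8³/(8·85.0·1.1322) = 1.1226e+06/769.9 = 1458.1 N

1460 N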